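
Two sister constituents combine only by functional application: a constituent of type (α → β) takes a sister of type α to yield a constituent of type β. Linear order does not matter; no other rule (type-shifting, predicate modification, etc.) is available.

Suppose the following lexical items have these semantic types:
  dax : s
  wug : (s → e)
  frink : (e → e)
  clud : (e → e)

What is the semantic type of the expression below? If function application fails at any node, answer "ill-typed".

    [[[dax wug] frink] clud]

e

[dax wug]: functor wug : (s → e), argument dax : s; result e.
[[dax wug] frink]: functor frink : (e → e), argument [dax wug] : e; result e.
[[[dax wug] frink] clud]: functor clud : (e → e), argument [[dax wug] frink] : e; result e.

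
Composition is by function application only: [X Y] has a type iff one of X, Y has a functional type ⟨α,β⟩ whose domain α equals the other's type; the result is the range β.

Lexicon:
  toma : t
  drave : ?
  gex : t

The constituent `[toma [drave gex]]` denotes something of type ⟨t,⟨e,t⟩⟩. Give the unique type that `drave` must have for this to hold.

At [toma [drave gex]] (required: ⟨t,⟨e,t⟩⟩): toma is t, which is not a function with range ⟨t,⟨e,t⟩⟩; hence [drave gex] is the functor — type ⟨t,⟨t,⟨e,t⟩⟩⟩.
At [drave gex] (required: ⟨t,⟨t,⟨e,t⟩⟩⟩): gex is t, which is not a function with range ⟨t,⟨t,⟨e,t⟩⟩⟩; hence drave is the functor — type ⟨t,⟨t,⟨t,⟨e,t⟩⟩⟩⟩.

⟨t,⟨t,⟨t,⟨e,t⟩⟩⟩⟩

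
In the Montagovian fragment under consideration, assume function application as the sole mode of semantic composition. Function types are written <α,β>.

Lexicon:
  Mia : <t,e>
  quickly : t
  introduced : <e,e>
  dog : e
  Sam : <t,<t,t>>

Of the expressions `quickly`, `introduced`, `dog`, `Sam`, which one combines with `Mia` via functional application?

quickly — combines: Mia : <t,e> takes quickly : t as argument, giving e.
introduced : <e,e> — neither side's domain matches the other.
dog : e — neither side's domain matches the other.
Sam : <t,<t,t>> — neither side's domain matches the other.

quickly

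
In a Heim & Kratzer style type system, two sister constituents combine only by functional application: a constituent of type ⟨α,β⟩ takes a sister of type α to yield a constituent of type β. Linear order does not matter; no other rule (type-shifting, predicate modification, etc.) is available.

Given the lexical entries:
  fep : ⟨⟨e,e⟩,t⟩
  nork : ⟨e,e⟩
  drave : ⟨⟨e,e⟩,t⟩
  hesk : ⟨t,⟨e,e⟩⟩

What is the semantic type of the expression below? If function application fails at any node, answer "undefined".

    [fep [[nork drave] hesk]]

[nork drave]: ⟨⟨e,e⟩,t⟩ applied to ⟨e,e⟩ yields t.
[[nork drave] hesk]: ⟨t,⟨e,e⟩⟩ applied to t yields ⟨e,e⟩.
[fep [[nork drave] hesk]]: ⟨⟨e,e⟩,t⟩ applied to ⟨e,e⟩ yields t.

t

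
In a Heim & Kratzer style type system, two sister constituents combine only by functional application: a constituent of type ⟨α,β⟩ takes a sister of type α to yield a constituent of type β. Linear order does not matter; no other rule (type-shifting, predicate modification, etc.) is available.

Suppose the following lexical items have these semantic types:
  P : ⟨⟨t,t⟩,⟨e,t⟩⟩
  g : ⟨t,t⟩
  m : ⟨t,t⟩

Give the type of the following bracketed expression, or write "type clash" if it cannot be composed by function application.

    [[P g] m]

type clash

[P g] — P of type ⟨⟨t,t⟩,⟨e,t⟩⟩ combines with g of type ⟨t,t⟩: type ⟨e,t⟩.
[[P g] m]: ⟨e,t⟩ and ⟨t,t⟩ cannot combine by function application — type clash.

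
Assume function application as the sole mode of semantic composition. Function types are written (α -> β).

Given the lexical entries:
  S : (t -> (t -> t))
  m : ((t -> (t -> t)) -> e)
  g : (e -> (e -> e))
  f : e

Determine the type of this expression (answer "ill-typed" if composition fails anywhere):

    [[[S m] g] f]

e

At [S m], m : ((t -> (t -> t)) -> e) takes S : (t -> (t -> t)), giving e.
At [[S m] g], g : (e -> (e -> e)) takes [S m] : e, giving (e -> e).
At [[[S m] g] f], [[S m] g] : (e -> e) takes f : e, giving e.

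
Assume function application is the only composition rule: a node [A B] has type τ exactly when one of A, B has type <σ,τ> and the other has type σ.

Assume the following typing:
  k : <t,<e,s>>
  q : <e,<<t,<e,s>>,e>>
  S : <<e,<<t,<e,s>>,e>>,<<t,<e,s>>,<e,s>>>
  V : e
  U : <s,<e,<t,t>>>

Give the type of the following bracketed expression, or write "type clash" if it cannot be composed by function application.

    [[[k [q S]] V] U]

<e,<t,t>>

[q S]: functor S : <<e,<<t,<e,s>>,e>>,<<t,<e,s>>,<e,s>>>, argument q : <e,<<t,<e,s>>,e>>; result <<t,<e,s>>,<e,s>>.
[k [q S]]: functor [q S] : <<t,<e,s>>,<e,s>>, argument k : <t,<e,s>>; result <e,s>.
[[k [q S]] V]: functor [k [q S]] : <e,s>, argument V : e; result s.
[[[k [q S]] V] U]: functor U : <s,<e,<t,t>>>, argument [[k [q S]] V] : s; result <e,<t,t>>.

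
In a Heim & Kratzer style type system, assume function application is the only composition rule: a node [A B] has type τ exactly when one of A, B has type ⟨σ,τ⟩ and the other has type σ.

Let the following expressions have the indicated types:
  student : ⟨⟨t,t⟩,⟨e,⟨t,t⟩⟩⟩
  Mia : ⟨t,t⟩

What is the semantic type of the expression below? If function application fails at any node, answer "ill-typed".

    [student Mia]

⟨e,⟨t,t⟩⟩

[student Mia]: student is ⟨⟨t,t⟩,⟨e,⟨t,t⟩⟩⟩, Mia is ⟨t,t⟩; result ⟨e,⟨t,t⟩⟩.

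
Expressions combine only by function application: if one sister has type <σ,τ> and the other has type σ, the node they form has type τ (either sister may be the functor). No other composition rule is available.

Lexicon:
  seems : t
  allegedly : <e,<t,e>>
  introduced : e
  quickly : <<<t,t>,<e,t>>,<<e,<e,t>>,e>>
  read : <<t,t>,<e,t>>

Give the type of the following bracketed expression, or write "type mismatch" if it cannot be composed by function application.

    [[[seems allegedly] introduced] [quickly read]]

type mismatch

[seems allegedly]: t with <e,<t,e>> — neither is a function whose domain matches the other; composition fails here.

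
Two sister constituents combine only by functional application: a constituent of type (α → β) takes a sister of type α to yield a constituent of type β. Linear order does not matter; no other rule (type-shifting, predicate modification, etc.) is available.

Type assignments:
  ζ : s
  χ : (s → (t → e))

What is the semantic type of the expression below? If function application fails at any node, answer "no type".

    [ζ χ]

[ζ χ]: functor χ : (s → (t → e)), argument ζ : s; result (t → e).

(t → e)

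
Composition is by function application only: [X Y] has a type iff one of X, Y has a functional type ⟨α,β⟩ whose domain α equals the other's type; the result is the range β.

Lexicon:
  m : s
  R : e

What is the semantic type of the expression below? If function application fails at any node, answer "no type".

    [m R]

no type

[m R]: s and e cannot combine by function application — type clash.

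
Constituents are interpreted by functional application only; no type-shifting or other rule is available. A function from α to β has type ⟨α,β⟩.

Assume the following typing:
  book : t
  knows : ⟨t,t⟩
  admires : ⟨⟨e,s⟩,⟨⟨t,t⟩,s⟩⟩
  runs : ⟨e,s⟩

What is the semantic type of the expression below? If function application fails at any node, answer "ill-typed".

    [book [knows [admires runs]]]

[admires runs] — admires of type ⟨⟨e,s⟩,⟨⟨t,t⟩,s⟩⟩ combines with runs of type ⟨e,s⟩: type ⟨⟨t,t⟩,s⟩.
[knows [admires runs]] — [admires runs] of type ⟨⟨t,t⟩,s⟩ combines with knows of type ⟨t,t⟩: type s.
[book [knows [admires runs]]]: t and s cannot combine by function application — type clash.

ill-typed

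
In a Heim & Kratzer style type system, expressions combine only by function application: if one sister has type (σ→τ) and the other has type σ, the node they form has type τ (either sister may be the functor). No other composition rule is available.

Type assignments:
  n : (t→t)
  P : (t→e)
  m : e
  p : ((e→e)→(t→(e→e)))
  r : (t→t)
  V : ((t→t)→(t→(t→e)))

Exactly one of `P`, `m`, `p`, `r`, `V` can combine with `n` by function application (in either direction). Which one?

V

P : (t→e) — neither side's domain matches the other.
m : e — neither side's domain matches the other.
p : ((e→e)→(t→(e→e))) — neither side's domain matches the other.
r : (t→t) — neither side's domain matches the other.
V — combines: V : ((t→t)→(t→(t→e))) takes n : (t→t) as argument, giving (t→(t→e)).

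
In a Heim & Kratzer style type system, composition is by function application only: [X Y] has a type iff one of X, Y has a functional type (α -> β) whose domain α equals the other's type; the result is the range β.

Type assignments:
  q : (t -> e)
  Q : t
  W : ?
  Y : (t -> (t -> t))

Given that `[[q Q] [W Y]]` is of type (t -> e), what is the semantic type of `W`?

((t -> (t -> t)) -> (e -> (t -> e)))

At [[q Q] [W Y]] (required: (t -> e)): [q Q] is e, which is not a function with range (t -> e); hence [W Y] is the functor — type (e -> (t -> e)).
At [W Y] (required: (e -> (t -> e))): Y is (t -> (t -> t)), which is not a function with range (e -> (t -> e)); hence W is the functor — type ((t -> (t -> t)) -> (e -> (t -> e))).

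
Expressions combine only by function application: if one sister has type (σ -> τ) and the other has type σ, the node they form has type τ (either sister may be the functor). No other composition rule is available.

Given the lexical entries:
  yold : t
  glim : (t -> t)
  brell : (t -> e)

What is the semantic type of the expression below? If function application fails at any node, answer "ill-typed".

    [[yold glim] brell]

e

[yold glim]: glim is (t -> t), yold is t; result t.
[[yold glim] brell]: brell is (t -> e), [yold glim] is t; result e.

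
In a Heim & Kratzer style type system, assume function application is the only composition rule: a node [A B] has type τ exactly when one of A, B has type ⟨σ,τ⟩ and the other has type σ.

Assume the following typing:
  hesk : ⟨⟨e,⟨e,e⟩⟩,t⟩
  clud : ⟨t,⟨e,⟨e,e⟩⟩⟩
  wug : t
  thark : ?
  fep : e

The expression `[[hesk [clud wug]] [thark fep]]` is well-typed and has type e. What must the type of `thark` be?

⟨e,⟨t,e⟩⟩

For [[hesk [clud wug]] [thark fep]] to have type e with [hesk [clud wug]] of type t, [thark fep] must be the function: [thark fep] : ⟨t,e⟩.
For [thark fep] to have type ⟨t,e⟩ with fep of type e, thark must be the function: thark : ⟨e,⟨t,e⟩⟩.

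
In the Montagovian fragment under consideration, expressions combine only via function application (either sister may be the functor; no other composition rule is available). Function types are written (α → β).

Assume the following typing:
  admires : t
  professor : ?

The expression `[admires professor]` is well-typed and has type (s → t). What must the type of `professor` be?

(t → (s → t))

[admires professor] is required to be (s → t). admires : t cannot yield (s → t) as functor, so professor : (t → (s → t)).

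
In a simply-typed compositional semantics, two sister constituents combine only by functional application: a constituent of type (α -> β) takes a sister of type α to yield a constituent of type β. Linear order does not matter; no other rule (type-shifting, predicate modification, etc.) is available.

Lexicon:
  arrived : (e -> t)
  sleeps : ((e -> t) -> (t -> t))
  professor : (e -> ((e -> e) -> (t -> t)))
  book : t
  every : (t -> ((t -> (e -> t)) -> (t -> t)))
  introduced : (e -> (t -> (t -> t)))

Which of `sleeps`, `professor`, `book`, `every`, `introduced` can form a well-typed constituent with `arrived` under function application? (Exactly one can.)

sleeps — combines: sleeps : ((e -> t) -> (t -> t)) takes arrived : (e -> t) as argument, giving (t -> t).
professor : (e -> ((e -> e) -> (t -> t))) — does not combine with arrived.
book : t — does not combine with arrived.
every : (t -> ((t -> (e -> t)) -> (t -> t))) — does not combine with arrived.
introduced : (e -> (t -> (t -> t))) — does not combine with arrived.

sleeps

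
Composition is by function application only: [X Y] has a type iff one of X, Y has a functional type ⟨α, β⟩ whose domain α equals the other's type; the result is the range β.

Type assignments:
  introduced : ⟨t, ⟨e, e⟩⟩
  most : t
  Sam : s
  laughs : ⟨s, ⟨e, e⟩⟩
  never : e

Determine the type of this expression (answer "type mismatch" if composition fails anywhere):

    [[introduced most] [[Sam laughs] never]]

e

[introduced most]: functor introduced : ⟨t, ⟨e, e⟩⟩, argument most : t; result ⟨e, e⟩.
[Sam laughs]: functor laughs : ⟨s, ⟨e, e⟩⟩, argument Sam : s; result ⟨e, e⟩.
[[Sam laughs] never]: functor [Sam laughs] : ⟨e, e⟩, argument never : e; result e.
[[introduced most] [[Sam laughs] never]]: functor [introduced most] : ⟨e, e⟩, argument [[Sam laughs] never] : e; result e.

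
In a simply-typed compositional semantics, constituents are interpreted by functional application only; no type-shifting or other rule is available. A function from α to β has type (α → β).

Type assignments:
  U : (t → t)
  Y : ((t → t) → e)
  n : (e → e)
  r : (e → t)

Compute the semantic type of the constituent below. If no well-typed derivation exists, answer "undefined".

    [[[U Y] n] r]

t

[U Y] — Y of type ((t → t) → e) combines with U of type (t → t): type e.
[[U Y] n] — n of type (e → e) combines with [U Y] of type e: type e.
[[[U Y] n] r] — r of type (e → t) combines with [[U Y] n] of type e: type t.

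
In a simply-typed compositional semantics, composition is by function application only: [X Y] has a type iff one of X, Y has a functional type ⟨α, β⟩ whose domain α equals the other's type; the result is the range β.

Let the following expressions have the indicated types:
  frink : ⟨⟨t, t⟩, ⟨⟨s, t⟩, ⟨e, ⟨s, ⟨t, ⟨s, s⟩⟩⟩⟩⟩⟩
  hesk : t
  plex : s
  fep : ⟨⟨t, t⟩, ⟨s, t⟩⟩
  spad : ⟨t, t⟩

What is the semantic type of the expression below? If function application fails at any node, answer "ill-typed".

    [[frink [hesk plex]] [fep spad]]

ill-typed

[hesk plex]: t and s cannot combine by function application — type clash.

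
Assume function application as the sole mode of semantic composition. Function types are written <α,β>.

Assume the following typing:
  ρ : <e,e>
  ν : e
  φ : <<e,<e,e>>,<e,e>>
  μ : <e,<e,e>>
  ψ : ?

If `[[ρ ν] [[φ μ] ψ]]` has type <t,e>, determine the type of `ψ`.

<<e,e>,<e,<t,e>>>

[[ρ ν] [[φ μ] ψ]] must have type <t,e>. The sister [ρ ν] has type e; that is not a function onto <t,e>, so [[φ μ] ψ] must be the functor, of type <e,<t,e>>.
[[φ μ] ψ] must have type <e,<t,e>>. The sister [φ μ] has type <e,e>; that is not a function onto <e,<t,e>>, so ψ must be the functor, of type <<e,e>,<e,<t,e>>>.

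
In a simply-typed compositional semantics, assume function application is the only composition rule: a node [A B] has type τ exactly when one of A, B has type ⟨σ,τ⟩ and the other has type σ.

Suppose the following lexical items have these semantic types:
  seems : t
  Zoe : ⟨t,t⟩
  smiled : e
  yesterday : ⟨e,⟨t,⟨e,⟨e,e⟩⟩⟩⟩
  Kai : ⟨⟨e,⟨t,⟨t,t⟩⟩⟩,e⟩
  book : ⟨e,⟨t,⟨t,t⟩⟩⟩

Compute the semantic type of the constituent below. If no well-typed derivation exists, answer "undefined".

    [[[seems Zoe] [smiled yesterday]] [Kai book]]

[seems Zoe]: Zoe is ⟨t,t⟩, seems is t; result t.
[smiled yesterday]: yesterday is ⟨e,⟨t,⟨e,⟨e,e⟩⟩⟩⟩, smiled is e; result ⟨t,⟨e,⟨e,e⟩⟩⟩.
[[seems Zoe] [smiled yesterday]]: [smiled yesterday] is ⟨t,⟨e,⟨e,e⟩⟩⟩, [seems Zoe] is t; result ⟨e,⟨e,e⟩⟩.
[Kai book]: Kai is ⟨⟨e,⟨t,⟨t,t⟩⟩⟩,e⟩, book is ⟨e,⟨t,⟨t,t⟩⟩⟩; result e.
[[[seems Zoe] [smiled yesterday]] [Kai book]]: [[seems Zoe] [smiled yesterday]] is ⟨e,⟨e,e⟩⟩, [Kai book] is e; result ⟨e,e⟩.

⟨e,e⟩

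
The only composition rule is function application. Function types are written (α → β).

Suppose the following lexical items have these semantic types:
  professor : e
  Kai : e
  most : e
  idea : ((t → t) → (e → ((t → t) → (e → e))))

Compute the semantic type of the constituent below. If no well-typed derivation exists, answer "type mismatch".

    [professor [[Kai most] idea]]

[Kai most]: e and e cannot combine by function application — type clash.

type mismatch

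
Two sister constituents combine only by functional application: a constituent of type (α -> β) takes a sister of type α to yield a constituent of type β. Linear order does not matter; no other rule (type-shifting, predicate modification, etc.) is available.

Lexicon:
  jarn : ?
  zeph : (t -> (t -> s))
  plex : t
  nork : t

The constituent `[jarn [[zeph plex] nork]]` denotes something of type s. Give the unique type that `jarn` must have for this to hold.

[jarn [[zeph plex] nork]] is required to be s. [[zeph plex] nork] : s cannot yield s as functor, so jarn : (s -> s).

(s -> s)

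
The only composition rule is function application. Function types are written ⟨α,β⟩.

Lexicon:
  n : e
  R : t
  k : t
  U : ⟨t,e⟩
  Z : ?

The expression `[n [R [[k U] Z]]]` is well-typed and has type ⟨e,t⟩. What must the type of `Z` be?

At [n [R [[k U] Z]]] (required: ⟨e,t⟩): n is e, which is not a function with range ⟨e,t⟩; hence [R [[k U] Z]] is the functor — type ⟨e,⟨e,t⟩⟩.
At [R [[k U] Z]] (required: ⟨e,⟨e,t⟩⟩): R is t, which is not a function with range ⟨e,⟨e,t⟩⟩; hence [[k U] Z] is the functor — type ⟨t,⟨e,⟨e,t⟩⟩⟩.
At [[k U] Z] (required: ⟨t,⟨e,⟨e,t⟩⟩⟩): [k U] is e, which is not a function with range ⟨t,⟨e,⟨e,t⟩⟩⟩; hence Z is the functor — type ⟨e,⟨t,⟨e,⟨e,t⟩⟩⟩⟩.

⟨e,⟨t,⟨e,⟨e,t⟩⟩⟩⟩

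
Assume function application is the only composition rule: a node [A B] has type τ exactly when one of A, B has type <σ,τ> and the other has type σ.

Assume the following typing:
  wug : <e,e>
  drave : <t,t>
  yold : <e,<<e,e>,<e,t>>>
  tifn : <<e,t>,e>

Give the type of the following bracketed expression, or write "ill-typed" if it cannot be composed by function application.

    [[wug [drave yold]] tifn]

ill-typed

[drave yold]: <t,t> with <e,<<e,e>,<e,t>>> — neither is a function whose domain matches the other; composition fails here.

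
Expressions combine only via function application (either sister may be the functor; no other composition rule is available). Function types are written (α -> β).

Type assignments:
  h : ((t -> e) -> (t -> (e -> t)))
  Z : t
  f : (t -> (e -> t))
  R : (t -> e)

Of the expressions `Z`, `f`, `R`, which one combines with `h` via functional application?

Z : t — h needs (t -> e); Z needs nothing (atomic); neither fits.
f : (t -> (e -> t)) — h needs (t -> e); f needs t; neither fits.
R — combines: h : ((t -> e) -> (t -> (e -> t))) takes R : (t -> e) as argument, giving (t -> (e -> t)).

R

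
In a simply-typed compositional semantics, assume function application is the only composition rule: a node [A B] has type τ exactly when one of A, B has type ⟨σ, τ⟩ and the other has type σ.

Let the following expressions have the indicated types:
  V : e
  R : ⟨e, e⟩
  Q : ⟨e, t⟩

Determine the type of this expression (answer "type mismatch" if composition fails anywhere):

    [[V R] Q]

t

[V R]: functor R : ⟨e, e⟩, argument V : e; result e.
[[V R] Q]: functor Q : ⟨e, t⟩, argument [V R] : e; result t.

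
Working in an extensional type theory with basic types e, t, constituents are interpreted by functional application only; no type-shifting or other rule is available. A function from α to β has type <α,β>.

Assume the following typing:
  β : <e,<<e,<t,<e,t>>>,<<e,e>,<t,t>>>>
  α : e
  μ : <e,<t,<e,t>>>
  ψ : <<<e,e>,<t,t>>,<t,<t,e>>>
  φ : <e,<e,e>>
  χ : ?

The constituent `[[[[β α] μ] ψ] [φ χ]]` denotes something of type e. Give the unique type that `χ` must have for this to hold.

[[[[β α] μ] ψ] [φ χ]] must have type e. The sister [[[β α] μ] ψ] has type <t,<t,e>>; that is not a function onto e, so [φ χ] must be the functor, of type <<t,<t,e>>,e>.
[φ χ] must have type <<t,<t,e>>,e>. The sister φ has type <e,<e,e>>; that is not a function onto <<t,<t,e>>,e>, so χ must be the functor, of type <<e,<e,e>>,<<t,<t,e>>,e>>.

<<e,<e,e>>,<<t,<t,e>>,e>>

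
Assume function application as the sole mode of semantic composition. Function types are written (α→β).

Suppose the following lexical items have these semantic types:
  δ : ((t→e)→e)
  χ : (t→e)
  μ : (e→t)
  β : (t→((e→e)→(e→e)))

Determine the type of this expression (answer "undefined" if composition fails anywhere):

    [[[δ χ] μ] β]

((e→e)→(e→e))

[δ χ] — δ of type ((t→e)→e) combines with χ of type (t→e): type e.
[[δ χ] μ] — μ of type (e→t) combines with [δ χ] of type e: type t.
[[[δ χ] μ] β] — β of type (t→((e→e)→(e→e))) combines with [[δ χ] μ] of type t: type ((e→e)→(e→e)).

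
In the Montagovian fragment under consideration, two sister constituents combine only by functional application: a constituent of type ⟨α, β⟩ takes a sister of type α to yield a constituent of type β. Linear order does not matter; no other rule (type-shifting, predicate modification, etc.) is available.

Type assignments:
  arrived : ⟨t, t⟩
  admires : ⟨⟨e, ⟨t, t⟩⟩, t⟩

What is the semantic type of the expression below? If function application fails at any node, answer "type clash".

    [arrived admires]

type clash

[arrived admires]: ⟨t, t⟩ with ⟨⟨e, ⟨t, t⟩⟩, t⟩ — neither is a function whose domain matches the other; composition fails here.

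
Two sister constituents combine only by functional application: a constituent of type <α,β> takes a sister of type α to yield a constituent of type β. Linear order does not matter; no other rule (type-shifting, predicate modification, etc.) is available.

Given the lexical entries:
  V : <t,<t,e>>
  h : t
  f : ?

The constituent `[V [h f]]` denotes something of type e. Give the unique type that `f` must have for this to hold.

<t,<<t,<t,e>>,e>>

[V [h f]] must have type e. The sister V has type <t,<t,e>>; that is not a function onto e, so [h f] must be the functor, of type <<t,<t,e>>,e>.
[h f] must have type <<t,<t,e>>,e>. The sister h has type t; that is not a function onto <<t,<t,e>>,e>, so f must be the functor, of type <t,<<t,<t,e>>,e>>.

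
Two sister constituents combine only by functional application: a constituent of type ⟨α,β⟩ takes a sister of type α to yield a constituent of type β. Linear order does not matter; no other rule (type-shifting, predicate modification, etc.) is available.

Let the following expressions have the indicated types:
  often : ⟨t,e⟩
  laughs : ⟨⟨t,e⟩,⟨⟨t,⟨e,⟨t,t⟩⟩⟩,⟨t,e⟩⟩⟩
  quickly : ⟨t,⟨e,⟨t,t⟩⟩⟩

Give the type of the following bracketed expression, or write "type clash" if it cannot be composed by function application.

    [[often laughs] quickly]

⟨t,e⟩

[often laughs]: laughs is ⟨⟨t,e⟩,⟨⟨t,⟨e,⟨t,t⟩⟩⟩,⟨t,e⟩⟩⟩, often is ⟨t,e⟩; result ⟨⟨t,⟨e,⟨t,t⟩⟩⟩,⟨t,e⟩⟩.
[[often laughs] quickly]: [often laughs] is ⟨⟨t,⟨e,⟨t,t⟩⟩⟩,⟨t,e⟩⟩, quickly is ⟨t,⟨e,⟨t,t⟩⟩⟩; result ⟨t,e⟩.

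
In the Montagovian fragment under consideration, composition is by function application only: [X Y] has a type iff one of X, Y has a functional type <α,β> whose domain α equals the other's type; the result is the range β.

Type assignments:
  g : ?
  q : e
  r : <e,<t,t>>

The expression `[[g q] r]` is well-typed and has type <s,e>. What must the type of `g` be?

<e,<<e,<t,t>>,<s,e>>>

[[g q] r] must have type <s,e>. The sister r has type <e,<t,t>>; that is not a function onto <s,e>, so [g q] must be the functor, of type <<e,<t,t>>,<s,e>>.
[g q] must have type <<e,<t,t>>,<s,e>>. The sister q has type e; that is not a function onto <<e,<t,t>>,<s,e>>, so g must be the functor, of type <e,<<e,<t,t>>,<s,e>>>.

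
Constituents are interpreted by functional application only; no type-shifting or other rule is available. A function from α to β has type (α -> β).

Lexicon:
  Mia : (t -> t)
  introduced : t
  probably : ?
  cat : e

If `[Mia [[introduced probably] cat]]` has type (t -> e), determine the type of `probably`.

[Mia [[introduced probably] cat]] is required to be (t -> e). Mia : (t -> t) cannot yield (t -> e) as functor, so [[introduced probably] cat] : ((t -> t) -> (t -> e)).
[[introduced probably] cat] is required to be ((t -> t) -> (t -> e)). cat : e cannot yield ((t -> t) -> (t -> e)) as functor, so [introduced probably] : (e -> ((t -> t) -> (t -> e))).
[introduced probably] is required to be (e -> ((t -> t) -> (t -> e))). introduced : t cannot yield (e -> ((t -> t) -> (t -> e))) as functor, so probably : (t -> (e -> ((t -> t) -> (t -> e)))).

(t -> (e -> ((t -> t) -> (t -> e))))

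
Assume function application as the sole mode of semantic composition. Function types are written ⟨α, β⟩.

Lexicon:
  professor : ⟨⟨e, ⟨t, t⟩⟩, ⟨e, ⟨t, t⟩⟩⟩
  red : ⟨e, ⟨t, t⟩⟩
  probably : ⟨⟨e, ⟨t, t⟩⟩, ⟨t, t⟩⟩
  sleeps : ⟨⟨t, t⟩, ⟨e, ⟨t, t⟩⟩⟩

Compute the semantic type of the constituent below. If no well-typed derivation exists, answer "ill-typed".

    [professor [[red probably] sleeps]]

⟨e, ⟨t, t⟩⟩

[red probably]: functor probably : ⟨⟨e, ⟨t, t⟩⟩, ⟨t, t⟩⟩, argument red : ⟨e, ⟨t, t⟩⟩; result ⟨t, t⟩.
[[red probably] sleeps]: functor sleeps : ⟨⟨t, t⟩, ⟨e, ⟨t, t⟩⟩⟩, argument [red probably] : ⟨t, t⟩; result ⟨e, ⟨t, t⟩⟩.
[professor [[red probably] sleeps]]: functor professor : ⟨⟨e, ⟨t, t⟩⟩, ⟨e, ⟨t, t⟩⟩⟩, argument [[red probably] sleeps] : ⟨e, ⟨t, t⟩⟩; result ⟨e, ⟨t, t⟩⟩.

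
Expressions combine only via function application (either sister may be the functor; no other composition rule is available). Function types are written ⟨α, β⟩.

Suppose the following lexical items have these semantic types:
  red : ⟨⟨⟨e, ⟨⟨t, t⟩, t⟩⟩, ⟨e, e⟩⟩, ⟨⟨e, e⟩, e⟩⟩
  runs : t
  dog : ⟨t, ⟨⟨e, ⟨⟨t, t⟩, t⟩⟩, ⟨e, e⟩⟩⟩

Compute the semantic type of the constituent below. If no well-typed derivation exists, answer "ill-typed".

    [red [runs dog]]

⟨⟨e, e⟩, e⟩

[runs dog] — dog of type ⟨t, ⟨⟨e, ⟨⟨t, t⟩, t⟩⟩, ⟨e, e⟩⟩⟩ combines with runs of type t: type ⟨⟨e, ⟨⟨t, t⟩, t⟩⟩, ⟨e, e⟩⟩.
[red [runs dog]] — red of type ⟨⟨⟨e, ⟨⟨t, t⟩, t⟩⟩, ⟨e, e⟩⟩, ⟨⟨e, e⟩, e⟩⟩ combines with [runs dog] of type ⟨⟨e, ⟨⟨t, t⟩, t⟩⟩, ⟨e, e⟩⟩: type ⟨⟨e, e⟩, e⟩.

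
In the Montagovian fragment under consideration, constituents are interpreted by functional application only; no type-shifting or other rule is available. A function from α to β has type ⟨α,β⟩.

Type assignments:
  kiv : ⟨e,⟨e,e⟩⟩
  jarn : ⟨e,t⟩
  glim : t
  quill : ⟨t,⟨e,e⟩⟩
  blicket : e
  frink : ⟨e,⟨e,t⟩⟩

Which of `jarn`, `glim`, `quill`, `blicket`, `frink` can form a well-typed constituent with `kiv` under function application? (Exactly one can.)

blicket

jarn : ⟨e,t⟩ — neither side's domain matches the other.
glim : t — neither side's domain matches the other.
quill : ⟨t,⟨e,e⟩⟩ — neither side's domain matches the other.
blicket — combines: kiv : ⟨e,⟨e,e⟩⟩ takes blicket : e as argument, giving ⟨e,e⟩.
frink : ⟨e,⟨e,t⟩⟩ — neither side's domain matches the other.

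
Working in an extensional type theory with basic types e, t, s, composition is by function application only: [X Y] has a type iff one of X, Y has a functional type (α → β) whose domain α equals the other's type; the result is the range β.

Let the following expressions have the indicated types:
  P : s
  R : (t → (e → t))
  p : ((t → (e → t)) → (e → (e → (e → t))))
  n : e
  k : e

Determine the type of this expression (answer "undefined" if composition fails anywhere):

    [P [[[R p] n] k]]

undefined

At [R p], p : ((t → (e → t)) → (e → (e → (e → t)))) takes R : (t → (e → t)), giving (e → (e → (e → t))).
At [[R p] n], [R p] : (e → (e → (e → t))) takes n : e, giving (e → (e → t)).
At [[[R p] n] k], [[R p] n] : (e → (e → t)) takes k : e, giving (e → t).
[P [[[R p] n] k]]: s and (e → t) cannot combine by function application — type clash.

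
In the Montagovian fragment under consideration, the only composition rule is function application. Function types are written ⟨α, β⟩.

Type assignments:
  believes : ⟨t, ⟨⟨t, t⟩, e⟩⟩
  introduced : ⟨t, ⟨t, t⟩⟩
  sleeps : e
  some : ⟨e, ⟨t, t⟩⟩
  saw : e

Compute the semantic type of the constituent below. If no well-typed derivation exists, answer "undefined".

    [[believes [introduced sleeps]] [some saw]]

undefined

[introduced sleeps]: ⟨t, ⟨t, t⟩⟩ and e cannot combine by function application — type clash.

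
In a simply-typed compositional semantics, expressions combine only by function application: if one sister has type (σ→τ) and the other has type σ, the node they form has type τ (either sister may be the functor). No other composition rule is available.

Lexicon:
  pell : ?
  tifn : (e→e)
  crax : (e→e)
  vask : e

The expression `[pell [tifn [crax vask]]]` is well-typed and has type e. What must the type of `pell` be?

At [pell [tifn [crax vask]]] (required: e): [tifn [crax vask]] is e, which is not a function with range e; hence pell is the functor — type (e→e).

(e→e)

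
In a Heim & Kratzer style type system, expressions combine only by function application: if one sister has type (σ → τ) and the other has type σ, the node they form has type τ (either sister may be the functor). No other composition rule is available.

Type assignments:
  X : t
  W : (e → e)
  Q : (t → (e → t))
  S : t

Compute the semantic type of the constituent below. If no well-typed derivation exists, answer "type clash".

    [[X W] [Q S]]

At [X W]: neither t nor (e → e) can take the other as argument; the node is ill-typed.

type clash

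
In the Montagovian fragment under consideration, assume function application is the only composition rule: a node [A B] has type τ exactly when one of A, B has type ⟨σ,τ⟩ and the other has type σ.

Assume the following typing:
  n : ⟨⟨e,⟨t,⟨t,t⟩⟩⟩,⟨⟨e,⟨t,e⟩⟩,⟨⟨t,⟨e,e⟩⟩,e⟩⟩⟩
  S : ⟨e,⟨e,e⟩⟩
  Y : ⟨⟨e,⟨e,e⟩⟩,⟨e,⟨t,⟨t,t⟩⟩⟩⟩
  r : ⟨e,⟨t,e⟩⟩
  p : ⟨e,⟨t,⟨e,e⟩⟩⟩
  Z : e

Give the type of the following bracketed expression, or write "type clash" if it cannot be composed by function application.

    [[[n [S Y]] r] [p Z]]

e

[S Y]: functor Y : ⟨⟨e,⟨e,e⟩⟩,⟨e,⟨t,⟨t,t⟩⟩⟩⟩, argument S : ⟨e,⟨e,e⟩⟩; result ⟨e,⟨t,⟨t,t⟩⟩⟩.
[n [S Y]]: functor n : ⟨⟨e,⟨t,⟨t,t⟩⟩⟩,⟨⟨e,⟨t,e⟩⟩,⟨⟨t,⟨e,e⟩⟩,e⟩⟩⟩, argument [S Y] : ⟨e,⟨t,⟨t,t⟩⟩⟩; result ⟨⟨e,⟨t,e⟩⟩,⟨⟨t,⟨e,e⟩⟩,e⟩⟩.
[[n [S Y]] r]: functor [n [S Y]] : ⟨⟨e,⟨t,e⟩⟩,⟨⟨t,⟨e,e⟩⟩,e⟩⟩, argument r : ⟨e,⟨t,e⟩⟩; result ⟨⟨t,⟨e,e⟩⟩,e⟩.
[p Z]: functor p : ⟨e,⟨t,⟨e,e⟩⟩⟩, argument Z : e; result ⟨t,⟨e,e⟩⟩.
[[[n [S Y]] r] [p Z]]: functor [[n [S Y]] r] : ⟨⟨t,⟨e,e⟩⟩,e⟩, argument [p Z] : ⟨t,⟨e,e⟩⟩; result e.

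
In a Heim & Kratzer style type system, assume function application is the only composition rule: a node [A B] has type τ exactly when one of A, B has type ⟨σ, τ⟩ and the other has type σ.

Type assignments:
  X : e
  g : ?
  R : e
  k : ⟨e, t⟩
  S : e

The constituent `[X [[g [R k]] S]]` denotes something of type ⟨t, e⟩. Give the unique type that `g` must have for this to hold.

For [X [[g [R k]] S]] to have type ⟨t, e⟩ with X of type e, [[g [R k]] S] must be the function: [[g [R k]] S] : ⟨e, ⟨t, e⟩⟩.
For [[g [R k]] S] to have type ⟨e, ⟨t, e⟩⟩ with S of type e, [g [R k]] must be the function: [g [R k]] : ⟨e, ⟨e, ⟨t, e⟩⟩⟩.
For [g [R k]] to have type ⟨e, ⟨e, ⟨t, e⟩⟩⟩ with [R k] of type t, g must be the function: g : ⟨t, ⟨e, ⟨e, ⟨t, e⟩⟩⟩⟩.

⟨t, ⟨e, ⟨e, ⟨t, e⟩⟩⟩⟩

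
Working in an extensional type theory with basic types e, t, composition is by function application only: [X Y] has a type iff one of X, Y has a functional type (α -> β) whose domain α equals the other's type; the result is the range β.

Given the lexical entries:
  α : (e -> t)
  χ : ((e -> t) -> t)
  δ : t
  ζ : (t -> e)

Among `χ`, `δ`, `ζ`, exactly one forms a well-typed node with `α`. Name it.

χ

χ — combines: χ : ((e -> t) -> t) takes α : (e -> t) as argument, giving t.
δ : t — neither side's domain matches the other.
ζ : (t -> e) — neither side's domain matches the other.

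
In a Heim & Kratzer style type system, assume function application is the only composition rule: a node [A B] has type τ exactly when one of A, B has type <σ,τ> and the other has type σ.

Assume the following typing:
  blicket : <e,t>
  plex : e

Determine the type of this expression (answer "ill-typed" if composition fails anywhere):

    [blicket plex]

[blicket plex]: functor blicket : <e,t>, argument plex : e; result t.

t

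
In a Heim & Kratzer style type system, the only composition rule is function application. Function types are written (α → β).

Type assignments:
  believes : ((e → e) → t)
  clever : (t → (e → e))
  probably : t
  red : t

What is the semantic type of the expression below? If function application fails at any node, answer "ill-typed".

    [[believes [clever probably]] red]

[clever probably] — clever of type (t → (e → e)) combines with probably of type t: type (e → e).
[believes [clever probably]] — believes of type ((e → e) → t) combines with [clever probably] of type (e → e): type t.
[[believes [clever probably]] red]: t with t — neither is a function whose domain matches the other; composition fails here.

ill-typed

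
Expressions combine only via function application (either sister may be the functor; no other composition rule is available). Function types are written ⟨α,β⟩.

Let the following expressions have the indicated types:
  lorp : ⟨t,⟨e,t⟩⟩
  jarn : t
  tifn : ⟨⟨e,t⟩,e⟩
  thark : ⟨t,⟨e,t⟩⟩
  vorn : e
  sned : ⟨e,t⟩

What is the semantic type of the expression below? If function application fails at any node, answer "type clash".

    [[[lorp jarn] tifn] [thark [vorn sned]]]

t

At [lorp jarn], lorp : ⟨t,⟨e,t⟩⟩ takes jarn : t, giving ⟨e,t⟩.
At [[lorp jarn] tifn], tifn : ⟨⟨e,t⟩,e⟩ takes [lorp jarn] : ⟨e,t⟩, giving e.
At [vorn sned], sned : ⟨e,t⟩ takes vorn : e, giving t.
At [thark [vorn sned]], thark : ⟨t,⟨e,t⟩⟩ takes [vorn sned] : t, giving ⟨e,t⟩.
At [[[lorp jarn] tifn] [thark [vorn sned]]], [thark [vorn sned]] : ⟨e,t⟩ takes [[lorp jarn] tifn] : e, giving t.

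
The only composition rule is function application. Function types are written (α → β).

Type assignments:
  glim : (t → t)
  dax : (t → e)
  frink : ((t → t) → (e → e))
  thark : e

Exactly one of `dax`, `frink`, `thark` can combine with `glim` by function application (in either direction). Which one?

frink

dax : (t → e) — neither side's domain matches the other.
frink — combines: frink : ((t → t) → (e → e)) takes glim : (t → t) as argument, giving (e → e).
thark : e — neither side's domain matches the other.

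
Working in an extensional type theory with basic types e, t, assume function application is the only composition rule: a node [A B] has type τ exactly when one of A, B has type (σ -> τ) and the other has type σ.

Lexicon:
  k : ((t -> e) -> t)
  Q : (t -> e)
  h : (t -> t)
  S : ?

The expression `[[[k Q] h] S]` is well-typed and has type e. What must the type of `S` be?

(t -> e)

At [[[k Q] h] S] (required: e): [[k Q] h] is t, which is not a function with range e; hence S is the functor — type (t -> e).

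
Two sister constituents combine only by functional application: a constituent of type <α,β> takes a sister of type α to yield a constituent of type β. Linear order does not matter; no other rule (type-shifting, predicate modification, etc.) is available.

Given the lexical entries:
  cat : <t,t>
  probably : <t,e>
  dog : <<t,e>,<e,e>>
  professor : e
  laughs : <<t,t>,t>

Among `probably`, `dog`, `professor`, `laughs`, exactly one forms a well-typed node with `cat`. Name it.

probably : <t,e> — neither side's domain matches the other.
dog : <<t,e>,<e,e>> — neither side's domain matches the other.
professor : e — neither side's domain matches the other.
laughs — combines: laughs : <<t,t>,t> takes cat : <t,t> as argument, giving t.

laughs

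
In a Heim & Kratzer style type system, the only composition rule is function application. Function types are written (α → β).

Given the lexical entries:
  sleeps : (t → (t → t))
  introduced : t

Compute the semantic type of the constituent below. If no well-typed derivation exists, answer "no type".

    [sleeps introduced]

At [sleeps introduced], sleeps : (t → (t → t)) takes introduced : t, giving (t → t).

(t → t)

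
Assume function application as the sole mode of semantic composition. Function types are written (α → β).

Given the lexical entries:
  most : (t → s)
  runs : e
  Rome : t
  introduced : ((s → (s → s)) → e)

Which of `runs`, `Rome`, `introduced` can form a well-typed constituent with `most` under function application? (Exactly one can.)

runs : e — neither side's domain matches the other.
Rome — combines: most : (t → s) takes Rome : t as argument, giving s.
introduced : ((s → (s → s)) → e) — neither side's domain matches the other.

Rome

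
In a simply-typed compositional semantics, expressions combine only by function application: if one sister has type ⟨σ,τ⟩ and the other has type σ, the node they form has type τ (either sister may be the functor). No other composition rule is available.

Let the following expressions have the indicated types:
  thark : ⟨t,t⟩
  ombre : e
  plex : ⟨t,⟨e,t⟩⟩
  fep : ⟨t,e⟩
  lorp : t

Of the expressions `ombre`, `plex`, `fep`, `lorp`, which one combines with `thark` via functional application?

lorp

ombre : e — neither side's domain matches the other.
plex : ⟨t,⟨e,t⟩⟩ — neither side's domain matches the other.
fep : ⟨t,e⟩ — neither side's domain matches the other.
lorp — combines: thark : ⟨t,t⟩ takes lorp : t as argument, giving t.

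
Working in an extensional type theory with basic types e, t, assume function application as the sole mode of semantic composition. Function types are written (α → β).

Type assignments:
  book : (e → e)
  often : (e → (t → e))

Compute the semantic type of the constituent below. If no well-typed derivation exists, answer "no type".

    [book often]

[book often]: (e → e) and (e → (t → e)) cannot combine by function application — type clash.

no type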